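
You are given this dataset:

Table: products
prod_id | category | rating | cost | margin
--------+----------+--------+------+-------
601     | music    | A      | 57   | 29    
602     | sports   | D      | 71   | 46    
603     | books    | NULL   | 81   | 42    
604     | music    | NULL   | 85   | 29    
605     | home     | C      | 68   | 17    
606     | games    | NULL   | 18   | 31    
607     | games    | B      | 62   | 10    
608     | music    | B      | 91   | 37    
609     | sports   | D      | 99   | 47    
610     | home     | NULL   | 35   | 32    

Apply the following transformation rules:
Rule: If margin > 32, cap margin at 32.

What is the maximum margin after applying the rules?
32

Step 1: Original maximum margin = 47
Step 2: Apply cap at 32
Step 3: 4 records had margin > 32 and were capped
Step 4: Maximum after transformation = 32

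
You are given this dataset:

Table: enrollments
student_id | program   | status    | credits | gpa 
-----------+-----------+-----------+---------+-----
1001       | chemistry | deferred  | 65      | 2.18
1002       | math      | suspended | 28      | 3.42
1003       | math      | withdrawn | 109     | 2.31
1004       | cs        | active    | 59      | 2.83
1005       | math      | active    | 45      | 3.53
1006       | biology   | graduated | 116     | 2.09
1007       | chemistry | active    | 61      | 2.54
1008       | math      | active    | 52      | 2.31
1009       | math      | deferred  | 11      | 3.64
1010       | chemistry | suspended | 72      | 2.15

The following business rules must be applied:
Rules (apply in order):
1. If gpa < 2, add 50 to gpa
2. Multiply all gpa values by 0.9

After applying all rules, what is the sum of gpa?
24.3

Step 1: Apply Rule 1 - Add 50 to records with gpa < 2
  - 0 records affected: 0 + (0 × 50) = 0
  - Unaffected records: 27.0
  - Sum after Rule 1: 27.0
Step 2: Apply Rule 2 - Multiply all by 0.9
  - 27.0 × 0.9 = 24.3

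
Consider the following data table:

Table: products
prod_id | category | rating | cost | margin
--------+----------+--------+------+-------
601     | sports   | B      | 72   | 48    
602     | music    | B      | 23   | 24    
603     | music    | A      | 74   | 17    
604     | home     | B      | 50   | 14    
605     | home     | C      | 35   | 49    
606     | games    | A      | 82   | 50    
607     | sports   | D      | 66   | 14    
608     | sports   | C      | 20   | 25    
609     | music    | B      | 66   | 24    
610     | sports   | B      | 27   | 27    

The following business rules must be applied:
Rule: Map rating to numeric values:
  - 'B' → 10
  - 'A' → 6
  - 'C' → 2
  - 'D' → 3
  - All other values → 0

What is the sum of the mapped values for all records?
69

Step 1: Apply mapping to each record
Step 2: Count by status:
  'B': 5 records × 10 = 50
  'A': 2 records × 6 = 12
  'C': 2 records × 2 = 4
  'D': 1 records × 3 = 3
Step 3: Sum all mapped values = 69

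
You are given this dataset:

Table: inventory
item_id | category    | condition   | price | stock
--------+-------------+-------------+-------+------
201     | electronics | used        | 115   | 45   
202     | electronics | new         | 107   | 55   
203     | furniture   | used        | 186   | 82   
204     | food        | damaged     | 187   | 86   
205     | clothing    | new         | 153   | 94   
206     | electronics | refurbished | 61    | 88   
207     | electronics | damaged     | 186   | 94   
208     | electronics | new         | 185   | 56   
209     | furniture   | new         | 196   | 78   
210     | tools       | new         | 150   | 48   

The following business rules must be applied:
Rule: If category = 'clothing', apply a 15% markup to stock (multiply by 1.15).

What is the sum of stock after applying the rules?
740.1

Step 1: Records with category = 'clothing' have total stock = 94
Step 2: Apply multiplier: 94 × 1.15 = 108.1
Step 3: Other records total: 632
Step 4: Final sum = 108.1 + 632 = 740.1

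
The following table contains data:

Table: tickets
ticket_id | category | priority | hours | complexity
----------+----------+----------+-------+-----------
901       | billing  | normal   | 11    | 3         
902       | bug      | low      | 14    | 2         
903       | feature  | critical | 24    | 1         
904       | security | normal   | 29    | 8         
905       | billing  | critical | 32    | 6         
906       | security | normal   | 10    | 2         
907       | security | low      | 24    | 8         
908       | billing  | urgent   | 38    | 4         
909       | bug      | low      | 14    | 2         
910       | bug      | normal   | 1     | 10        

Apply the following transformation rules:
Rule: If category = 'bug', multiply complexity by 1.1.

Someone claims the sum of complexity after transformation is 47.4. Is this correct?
Yes, the result is correct.

Step 1: Calculate the correct sum after transformation
Step 2: Apply multiplier 1.1 to records where category = 'bug'
Step 3: Correct result = 47.4
Step 4: Claimed result = 47.4
Step 5: 47.4 = 47.4 ✓
Conclusion: The claimed result is correct.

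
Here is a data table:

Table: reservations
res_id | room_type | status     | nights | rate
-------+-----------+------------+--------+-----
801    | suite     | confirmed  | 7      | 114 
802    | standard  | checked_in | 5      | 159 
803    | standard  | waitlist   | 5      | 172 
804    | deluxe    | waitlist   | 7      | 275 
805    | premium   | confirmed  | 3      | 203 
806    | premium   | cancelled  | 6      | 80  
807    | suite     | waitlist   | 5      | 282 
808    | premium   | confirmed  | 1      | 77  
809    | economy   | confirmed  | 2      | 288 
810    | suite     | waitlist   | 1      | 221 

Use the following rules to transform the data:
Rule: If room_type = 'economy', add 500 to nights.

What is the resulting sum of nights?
542

Step 1: Count records where room_type = 'economy': 1
Step 2: Total bonus added: 1 × 500 = 500
Step 3: Original sum of nights: 42
Step 4: Final sum = 42 + 500 = 542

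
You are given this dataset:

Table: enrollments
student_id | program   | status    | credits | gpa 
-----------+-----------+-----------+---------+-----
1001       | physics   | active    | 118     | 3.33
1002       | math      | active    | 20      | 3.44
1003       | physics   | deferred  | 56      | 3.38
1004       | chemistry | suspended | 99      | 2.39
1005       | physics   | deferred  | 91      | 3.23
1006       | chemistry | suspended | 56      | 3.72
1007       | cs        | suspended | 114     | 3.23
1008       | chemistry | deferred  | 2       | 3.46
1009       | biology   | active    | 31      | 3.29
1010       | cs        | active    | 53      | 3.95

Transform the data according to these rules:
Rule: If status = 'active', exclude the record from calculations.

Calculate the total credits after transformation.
418

Step 1: Identify records where status = 'active'
Step 2: The excluded records sum to 222
Step 3: Original total credits = 640
Step 4: Remaining total = 640 - 222 = 418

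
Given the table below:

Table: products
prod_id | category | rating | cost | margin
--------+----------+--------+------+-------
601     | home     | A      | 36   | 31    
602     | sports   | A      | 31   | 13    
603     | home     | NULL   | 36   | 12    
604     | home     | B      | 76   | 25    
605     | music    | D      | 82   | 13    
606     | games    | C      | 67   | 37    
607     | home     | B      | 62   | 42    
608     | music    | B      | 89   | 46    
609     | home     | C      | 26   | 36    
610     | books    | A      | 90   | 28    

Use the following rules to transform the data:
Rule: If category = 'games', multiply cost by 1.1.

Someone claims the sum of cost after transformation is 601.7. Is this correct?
Yes, the result is correct.

Step 1: Calculate the correct sum after transformation
Step 2: Apply multiplier 1.1 to records where category = 'games'
Step 3: Correct result = 601.7
Step 4: Claimed result = 601.7
Step 5: 601.7 = 601.7 ✓
Conclusion: The claimed result is correct.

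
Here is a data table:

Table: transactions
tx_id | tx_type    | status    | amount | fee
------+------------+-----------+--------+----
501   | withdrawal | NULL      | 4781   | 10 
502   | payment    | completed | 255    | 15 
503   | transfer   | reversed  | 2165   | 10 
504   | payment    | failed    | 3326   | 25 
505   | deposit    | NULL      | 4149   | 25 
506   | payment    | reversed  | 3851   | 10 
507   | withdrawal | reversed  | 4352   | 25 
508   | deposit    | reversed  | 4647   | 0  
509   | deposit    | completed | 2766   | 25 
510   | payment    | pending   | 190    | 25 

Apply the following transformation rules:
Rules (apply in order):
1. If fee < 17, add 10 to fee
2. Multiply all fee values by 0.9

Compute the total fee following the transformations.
198.0

Step 1: Apply Rule 1 - Add 10 to records with fee < 17
  - 5 records affected: 45 + (5 × 10) = 95
  - Unaffected records: 125
  - Sum after Rule 1: 220
Step 2: Apply Rule 2 - Multiply all by 0.9
  - 220 × 0.9 = 198.0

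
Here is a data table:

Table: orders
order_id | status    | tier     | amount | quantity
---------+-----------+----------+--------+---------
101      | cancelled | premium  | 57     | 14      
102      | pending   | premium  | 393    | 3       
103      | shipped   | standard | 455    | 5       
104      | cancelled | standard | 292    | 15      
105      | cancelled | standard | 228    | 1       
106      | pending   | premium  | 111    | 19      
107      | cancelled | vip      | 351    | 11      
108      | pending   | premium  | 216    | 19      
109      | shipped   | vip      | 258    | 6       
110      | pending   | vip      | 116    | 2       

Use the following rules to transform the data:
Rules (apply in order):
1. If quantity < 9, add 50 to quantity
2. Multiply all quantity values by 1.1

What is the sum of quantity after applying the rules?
379.5

Step 1: Apply Rule 1 - Add 50 to records with quantity < 9
  - 5 records affected: 17 + (5 × 50) = 267
  - Unaffected records: 78
  - Sum after Rule 1: 345
Step 2: Apply Rule 2 - Multiply all by 1.1
  - 345 × 1.1 = 379.5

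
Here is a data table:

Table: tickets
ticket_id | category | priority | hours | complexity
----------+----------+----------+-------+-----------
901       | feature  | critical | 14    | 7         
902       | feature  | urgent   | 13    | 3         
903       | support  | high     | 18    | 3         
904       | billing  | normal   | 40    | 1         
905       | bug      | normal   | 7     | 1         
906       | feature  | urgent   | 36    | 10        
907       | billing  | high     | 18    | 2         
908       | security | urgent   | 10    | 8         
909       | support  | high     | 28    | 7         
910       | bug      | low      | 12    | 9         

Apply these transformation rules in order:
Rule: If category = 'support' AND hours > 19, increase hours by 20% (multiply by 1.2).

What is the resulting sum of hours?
201.6

Step 1: Find records where category = 'support' AND hours > 19
Step 2: 1 records match, summing to 28
Step 3: After multiplier: 28 × 1.2 = 33.6
Step 4: Unaffected records sum: 168
Step 5: Final sum = 33.6 + 168 = 201.6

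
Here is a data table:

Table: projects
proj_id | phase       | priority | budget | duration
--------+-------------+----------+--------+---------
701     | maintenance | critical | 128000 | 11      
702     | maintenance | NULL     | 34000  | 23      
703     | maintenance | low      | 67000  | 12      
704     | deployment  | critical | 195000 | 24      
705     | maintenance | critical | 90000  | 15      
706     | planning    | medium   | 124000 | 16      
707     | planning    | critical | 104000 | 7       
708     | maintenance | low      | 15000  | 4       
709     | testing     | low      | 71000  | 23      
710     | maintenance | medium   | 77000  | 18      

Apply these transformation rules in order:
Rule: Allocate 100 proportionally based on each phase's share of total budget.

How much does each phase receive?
deployment: 21.55, maintenance: 45.41, planning: 25.19, testing: 7.85

Step 1: Calculate total budget = 905000
Step 2: Calculate each phase's proportion:
  deployment: 195000/905000 = 21.55% → 21.55
  maintenance: 411000/905000 = 45.41% → 45.41
  planning: 228000/905000 = 25.19% → 25.19
  testing: 71000/905000 = 7.85% → 7.85
Step 3: Verify: sum of allocations ≈ 100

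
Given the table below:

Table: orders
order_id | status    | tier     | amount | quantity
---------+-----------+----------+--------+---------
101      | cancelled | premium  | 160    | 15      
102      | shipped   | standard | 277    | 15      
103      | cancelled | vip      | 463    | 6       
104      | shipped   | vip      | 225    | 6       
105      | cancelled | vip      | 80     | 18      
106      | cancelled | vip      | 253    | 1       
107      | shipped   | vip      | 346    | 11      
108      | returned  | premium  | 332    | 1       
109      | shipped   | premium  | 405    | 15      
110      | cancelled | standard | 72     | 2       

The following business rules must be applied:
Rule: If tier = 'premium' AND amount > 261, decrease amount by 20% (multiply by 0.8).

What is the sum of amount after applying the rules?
2465.6

Step 1: Find records where tier = 'premium' AND amount > 261
Step 2: 2 records match, summing to 737
Step 3: After multiplier: 737 × 0.8 = 589.6
Step 4: Unaffected records sum: 1876
Step 5: Final sum = 589.6 + 1876 = 2465.6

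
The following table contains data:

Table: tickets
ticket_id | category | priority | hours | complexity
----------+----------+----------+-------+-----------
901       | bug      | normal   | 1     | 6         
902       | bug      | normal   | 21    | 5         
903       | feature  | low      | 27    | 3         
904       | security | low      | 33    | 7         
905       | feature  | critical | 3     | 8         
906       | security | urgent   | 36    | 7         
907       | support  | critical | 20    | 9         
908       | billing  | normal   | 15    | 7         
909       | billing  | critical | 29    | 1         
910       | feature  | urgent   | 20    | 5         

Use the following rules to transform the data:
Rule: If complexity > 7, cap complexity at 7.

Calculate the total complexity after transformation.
55

Step 1: 2 records have complexity > 7
Step 2: These records originally summed to 17
Step 3: After capping: 2 × 7 = 14
Step 4: Unaffected records sum: 41
Step 5: Final sum = 14 + 41 = 55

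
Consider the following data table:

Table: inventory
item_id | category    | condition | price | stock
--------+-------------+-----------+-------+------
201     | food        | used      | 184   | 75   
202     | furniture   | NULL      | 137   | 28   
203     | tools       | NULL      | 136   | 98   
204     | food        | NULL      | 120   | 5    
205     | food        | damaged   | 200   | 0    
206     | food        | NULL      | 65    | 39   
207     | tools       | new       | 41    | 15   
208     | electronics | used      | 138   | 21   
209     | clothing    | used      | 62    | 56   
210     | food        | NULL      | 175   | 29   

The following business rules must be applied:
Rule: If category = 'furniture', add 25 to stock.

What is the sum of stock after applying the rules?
391

Step 1: Count records where category = 'furniture': 1
Step 2: Total bonus added: 1 × 25 = 25
Step 3: Original sum of stock: 366
Step 4: Final sum = 366 + 25 = 391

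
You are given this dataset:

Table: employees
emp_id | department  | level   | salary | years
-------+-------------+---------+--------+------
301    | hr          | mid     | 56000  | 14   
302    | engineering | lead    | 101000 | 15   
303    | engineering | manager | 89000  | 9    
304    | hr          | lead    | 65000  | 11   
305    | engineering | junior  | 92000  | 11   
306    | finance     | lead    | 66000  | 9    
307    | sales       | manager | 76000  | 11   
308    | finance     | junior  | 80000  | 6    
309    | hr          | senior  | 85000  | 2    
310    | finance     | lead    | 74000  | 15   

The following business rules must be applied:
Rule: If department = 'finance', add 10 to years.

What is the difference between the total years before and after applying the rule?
30

Step 1: Original sum of years = 103
Step 2: 3 records have department = 'finance'
Step 3: Each affected record changes by 10
Step 4: Total change = 3 × 10 = 30
Step 5: New sum = 103 + 30 = 133
Step 6: Difference = |133 - 103| = 30
        (Sum increased by 30)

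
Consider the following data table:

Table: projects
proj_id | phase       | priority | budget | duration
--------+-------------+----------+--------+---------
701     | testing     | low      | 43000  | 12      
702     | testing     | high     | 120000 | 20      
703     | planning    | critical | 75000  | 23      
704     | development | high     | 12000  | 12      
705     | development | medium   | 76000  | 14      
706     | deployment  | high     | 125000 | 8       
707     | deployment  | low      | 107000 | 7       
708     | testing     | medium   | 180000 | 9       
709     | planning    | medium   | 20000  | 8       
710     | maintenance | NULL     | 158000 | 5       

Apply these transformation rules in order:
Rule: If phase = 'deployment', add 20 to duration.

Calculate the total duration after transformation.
158

Step 1: Count records where phase = 'deployment': 2
Step 2: Total bonus added: 2 × 20 = 40
Step 3: Original sum of duration: 118
Step 4: Final sum = 118 + 40 = 158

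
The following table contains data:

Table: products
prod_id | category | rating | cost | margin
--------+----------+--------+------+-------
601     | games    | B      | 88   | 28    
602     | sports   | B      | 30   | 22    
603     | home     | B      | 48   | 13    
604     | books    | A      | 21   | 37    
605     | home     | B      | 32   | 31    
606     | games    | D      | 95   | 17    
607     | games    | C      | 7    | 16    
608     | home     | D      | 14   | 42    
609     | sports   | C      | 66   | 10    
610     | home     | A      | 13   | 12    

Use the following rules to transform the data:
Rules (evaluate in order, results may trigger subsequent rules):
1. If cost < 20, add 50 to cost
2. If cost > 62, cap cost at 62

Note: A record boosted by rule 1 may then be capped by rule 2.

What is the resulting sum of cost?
498

Step 1: Apply rule 1 to records with cost < 20
  - 3 records get bonus of 50
  - Of these, 2 records then exceed 62 and get capped
Step 2: Apply rule 2 to records with cost > 62
  - 3 records (original) are capped
Step 3: Calculate final sum = 498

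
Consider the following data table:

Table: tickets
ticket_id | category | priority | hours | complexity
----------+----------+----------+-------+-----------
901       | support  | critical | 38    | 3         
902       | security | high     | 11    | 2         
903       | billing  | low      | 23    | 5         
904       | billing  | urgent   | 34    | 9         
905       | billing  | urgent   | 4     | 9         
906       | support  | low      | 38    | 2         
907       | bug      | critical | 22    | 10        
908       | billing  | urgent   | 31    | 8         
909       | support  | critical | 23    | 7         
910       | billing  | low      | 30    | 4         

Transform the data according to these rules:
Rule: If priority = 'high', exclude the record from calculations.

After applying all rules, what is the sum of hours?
243

Step 1: Identify records where priority = 'high'
Step 2: The excluded records sum to 11
Step 3: Original total hours = 254
Step 4: Remaining total = 254 - 11 = 243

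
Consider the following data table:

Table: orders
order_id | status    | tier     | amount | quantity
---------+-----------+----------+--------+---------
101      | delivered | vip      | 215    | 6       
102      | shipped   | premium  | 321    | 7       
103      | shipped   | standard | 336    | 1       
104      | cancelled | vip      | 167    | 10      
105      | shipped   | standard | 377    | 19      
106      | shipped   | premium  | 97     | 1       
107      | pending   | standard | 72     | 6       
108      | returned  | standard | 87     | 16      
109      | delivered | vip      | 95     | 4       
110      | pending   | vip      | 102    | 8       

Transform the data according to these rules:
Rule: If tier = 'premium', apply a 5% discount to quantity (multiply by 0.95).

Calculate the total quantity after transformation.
77.6

Step 1: Records with tier = 'premium' have total quantity = 8
Step 2: Apply multiplier: 8 × 0.95 = 7.6
Step 3: Other records total: 70
Step 4: Final sum = 7.6 + 70 = 77.6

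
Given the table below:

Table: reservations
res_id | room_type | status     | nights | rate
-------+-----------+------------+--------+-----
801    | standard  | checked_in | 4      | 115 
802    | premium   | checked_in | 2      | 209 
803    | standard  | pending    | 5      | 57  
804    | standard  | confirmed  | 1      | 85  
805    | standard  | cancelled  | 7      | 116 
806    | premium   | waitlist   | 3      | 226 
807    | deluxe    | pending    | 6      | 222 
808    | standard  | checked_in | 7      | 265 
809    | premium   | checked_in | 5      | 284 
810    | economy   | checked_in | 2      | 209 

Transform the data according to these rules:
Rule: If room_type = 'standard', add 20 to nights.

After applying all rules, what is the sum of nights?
142

Step 1: Count records where room_type = 'standard': 5
Step 2: Total bonus added: 5 × 20 = 100
Step 3: Original sum of nights: 42
Step 4: Final sum = 42 + 100 = 142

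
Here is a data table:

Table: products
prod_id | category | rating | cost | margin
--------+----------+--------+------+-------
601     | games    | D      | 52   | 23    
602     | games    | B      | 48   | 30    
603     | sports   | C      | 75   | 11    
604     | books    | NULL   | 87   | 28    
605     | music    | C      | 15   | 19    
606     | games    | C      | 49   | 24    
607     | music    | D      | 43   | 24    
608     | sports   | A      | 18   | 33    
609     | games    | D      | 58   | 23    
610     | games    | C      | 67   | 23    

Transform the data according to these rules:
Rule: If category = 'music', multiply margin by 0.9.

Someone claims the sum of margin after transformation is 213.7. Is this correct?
No, the correct result is 233.7.

Step 1: Calculate the correct sum after transformation
Step 2: Apply multiplier 0.9 to records where category = 'music'
Step 3: Correct result = 233.7
Step 4: Claimed result = 213.7
Step 5: 233.7 ≠ 213.7
Conclusion: The claimed result is incorrect. The correct answer is 233.7.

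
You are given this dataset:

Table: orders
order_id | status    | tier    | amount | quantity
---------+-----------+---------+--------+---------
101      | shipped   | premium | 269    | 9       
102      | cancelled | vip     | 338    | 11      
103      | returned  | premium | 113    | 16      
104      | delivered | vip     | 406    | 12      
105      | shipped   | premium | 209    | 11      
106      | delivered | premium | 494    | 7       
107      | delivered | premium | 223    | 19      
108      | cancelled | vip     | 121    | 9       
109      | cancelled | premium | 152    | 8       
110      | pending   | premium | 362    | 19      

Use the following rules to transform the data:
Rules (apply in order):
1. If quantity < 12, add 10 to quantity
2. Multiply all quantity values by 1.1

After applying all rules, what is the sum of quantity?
199.1

Step 1: Apply Rule 1 - Add 10 to records with quantity < 12
  - 6 records affected: 55 + (6 × 10) = 115
  - Unaffected records: 66
  - Sum after Rule 1: 181
Step 2: Apply Rule 2 - Multiply all by 1.1
  - 181 × 1.1 = 199.1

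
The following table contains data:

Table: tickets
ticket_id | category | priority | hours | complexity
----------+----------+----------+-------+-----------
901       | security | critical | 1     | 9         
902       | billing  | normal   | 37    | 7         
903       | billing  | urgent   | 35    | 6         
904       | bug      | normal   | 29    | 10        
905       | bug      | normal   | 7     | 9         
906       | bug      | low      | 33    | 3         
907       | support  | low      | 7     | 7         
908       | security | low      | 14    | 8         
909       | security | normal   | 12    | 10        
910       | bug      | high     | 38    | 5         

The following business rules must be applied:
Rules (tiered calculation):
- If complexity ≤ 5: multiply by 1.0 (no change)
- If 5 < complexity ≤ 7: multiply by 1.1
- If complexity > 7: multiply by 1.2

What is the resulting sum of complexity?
85.2

Step 1: Tier 1 (complexity ≤ 5): 2 records, sum = 8 × 1.0 = 8.0
Step 2: Tier 2 (5 < complexity ≤ 7): 3 records, sum = 20 × 1.1 = 22.0
Step 3: Tier 3 (complexity > 7): 5 records, sum = 46 × 1.2 = 55.2
Step 4: Final sum = 8.0 + 22.0 + 55.2 = 85.2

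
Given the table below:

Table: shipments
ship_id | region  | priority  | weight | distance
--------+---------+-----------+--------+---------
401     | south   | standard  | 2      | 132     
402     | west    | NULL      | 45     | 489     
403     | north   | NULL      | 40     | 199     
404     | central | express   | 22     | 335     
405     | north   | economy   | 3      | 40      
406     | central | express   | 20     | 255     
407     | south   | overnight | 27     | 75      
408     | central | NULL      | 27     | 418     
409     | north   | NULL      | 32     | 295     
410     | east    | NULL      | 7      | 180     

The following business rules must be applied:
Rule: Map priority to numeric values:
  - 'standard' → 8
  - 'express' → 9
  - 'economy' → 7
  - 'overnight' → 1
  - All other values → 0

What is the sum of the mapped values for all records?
34

Step 1: Apply mapping to each record
Step 2: Count by status:
  'standard': 1 records × 8 = 8
  'express': 2 records × 9 = 18
  'economy': 1 records × 7 = 7
  'overnight': 1 records × 1 = 1
Step 3: Sum all mapped values = 34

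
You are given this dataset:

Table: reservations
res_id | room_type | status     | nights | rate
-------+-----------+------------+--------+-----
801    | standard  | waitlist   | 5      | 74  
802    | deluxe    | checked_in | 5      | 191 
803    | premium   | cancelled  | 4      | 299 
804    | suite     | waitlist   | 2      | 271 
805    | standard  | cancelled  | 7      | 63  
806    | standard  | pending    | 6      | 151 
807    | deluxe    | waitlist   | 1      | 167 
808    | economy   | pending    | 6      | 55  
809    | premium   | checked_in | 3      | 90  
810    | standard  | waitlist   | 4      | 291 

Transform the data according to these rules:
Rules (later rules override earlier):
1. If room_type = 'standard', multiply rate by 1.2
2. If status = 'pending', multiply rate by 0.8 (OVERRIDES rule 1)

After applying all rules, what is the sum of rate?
1696.4

Step 1: Rule 2 takes priority for records with status = 'pending'
  - 2 records: 206 × 0.8 = 164.8
Step 2: Rule 1 applies to remaining records with room_type = 'standard'
  - 3 records: 428 × 1.2 = 513.6
Step 3: Other records unchanged: 1018
Step 4: Final sum = 164.8 + 513.6 + 1018 = 1696.4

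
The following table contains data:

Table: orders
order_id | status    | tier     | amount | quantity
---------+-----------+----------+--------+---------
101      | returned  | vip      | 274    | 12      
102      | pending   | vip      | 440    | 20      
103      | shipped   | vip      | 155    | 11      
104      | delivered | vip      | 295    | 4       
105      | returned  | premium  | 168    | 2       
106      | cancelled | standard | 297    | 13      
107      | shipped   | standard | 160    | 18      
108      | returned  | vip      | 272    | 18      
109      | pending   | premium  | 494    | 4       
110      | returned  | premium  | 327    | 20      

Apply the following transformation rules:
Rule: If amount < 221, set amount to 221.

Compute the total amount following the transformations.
3062

Step 1: 3 records have amount < 221
Step 2: These records originally summed to 483
Step 3: After setting to minimum: 3 × 221 = 663
Step 4: Unaffected records sum: 2399
Step 5: Final sum = 663 + 2399 = 3062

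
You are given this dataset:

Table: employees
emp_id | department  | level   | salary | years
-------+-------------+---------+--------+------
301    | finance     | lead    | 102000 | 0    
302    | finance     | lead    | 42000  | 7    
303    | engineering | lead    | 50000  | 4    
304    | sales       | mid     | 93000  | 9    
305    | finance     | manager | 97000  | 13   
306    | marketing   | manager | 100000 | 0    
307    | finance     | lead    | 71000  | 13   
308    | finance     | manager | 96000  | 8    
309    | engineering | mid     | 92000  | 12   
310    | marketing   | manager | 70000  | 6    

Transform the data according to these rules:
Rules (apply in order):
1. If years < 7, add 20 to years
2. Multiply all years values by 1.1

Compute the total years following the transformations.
167.2

Step 1: Apply Rule 1 - Add 20 to records with years < 7
  - 4 records affected: 10 + (4 × 20) = 90
  - Unaffected records: 62
  - Sum after Rule 1: 152
Step 2: Apply Rule 2 - Multiply all by 1.1
  - 152 × 1.1 = 167.2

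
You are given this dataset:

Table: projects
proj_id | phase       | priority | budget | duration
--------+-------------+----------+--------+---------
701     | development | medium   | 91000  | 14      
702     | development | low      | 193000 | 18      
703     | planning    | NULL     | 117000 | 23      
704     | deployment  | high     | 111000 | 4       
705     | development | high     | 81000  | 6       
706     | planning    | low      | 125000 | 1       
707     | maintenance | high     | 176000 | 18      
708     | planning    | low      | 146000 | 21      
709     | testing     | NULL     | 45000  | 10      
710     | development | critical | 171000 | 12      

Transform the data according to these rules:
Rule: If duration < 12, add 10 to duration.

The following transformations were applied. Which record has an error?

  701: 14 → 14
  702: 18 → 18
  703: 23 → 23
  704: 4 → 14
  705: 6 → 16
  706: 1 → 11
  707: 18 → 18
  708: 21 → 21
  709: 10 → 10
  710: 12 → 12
Record 709 has an error. The correct transformed value should be 20, not 10.

Step 1: Check each record against the rule
Step 2: Record 709 has duration = 10
Step 3: Since 10 < 12, the bonus should have been applied
Step 4: Correct value = 20, but claimed value = 10
Conclusion: Record 709 has the error.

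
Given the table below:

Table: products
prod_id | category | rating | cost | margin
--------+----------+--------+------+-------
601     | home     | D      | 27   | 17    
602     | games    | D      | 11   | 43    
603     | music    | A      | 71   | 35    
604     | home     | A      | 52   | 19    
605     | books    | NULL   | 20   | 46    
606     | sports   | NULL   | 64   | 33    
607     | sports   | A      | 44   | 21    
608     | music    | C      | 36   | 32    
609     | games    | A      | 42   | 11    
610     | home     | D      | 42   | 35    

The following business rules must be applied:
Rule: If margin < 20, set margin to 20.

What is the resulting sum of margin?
305

Step 1: 3 records have margin < 20
Step 2: These records originally summed to 47
Step 3: After setting to minimum: 3 × 20 = 60
Step 4: Unaffected records sum: 245
Step 5: Final sum = 60 + 245 = 305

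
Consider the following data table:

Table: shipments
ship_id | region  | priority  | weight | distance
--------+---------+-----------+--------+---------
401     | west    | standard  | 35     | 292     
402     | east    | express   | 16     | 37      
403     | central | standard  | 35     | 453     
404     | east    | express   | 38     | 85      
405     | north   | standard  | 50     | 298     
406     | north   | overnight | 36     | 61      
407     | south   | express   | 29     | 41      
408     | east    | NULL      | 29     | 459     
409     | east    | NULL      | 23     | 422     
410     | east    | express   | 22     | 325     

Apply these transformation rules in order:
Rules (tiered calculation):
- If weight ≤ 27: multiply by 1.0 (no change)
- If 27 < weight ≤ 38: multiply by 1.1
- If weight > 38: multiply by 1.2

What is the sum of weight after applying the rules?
343.2

Step 1: Tier 1 (weight ≤ 27): 3 records, sum = 61 × 1.0 = 61.0
Step 2: Tier 2 (27 < weight ≤ 38): 6 records, sum = 202 × 1.1 = 222.2
Step 3: Tier 3 (weight > 38): 1 records, sum = 50 × 1.2 = 60.0
Step 4: Final sum = 61.0 + 222.2 + 60.0 = 343.2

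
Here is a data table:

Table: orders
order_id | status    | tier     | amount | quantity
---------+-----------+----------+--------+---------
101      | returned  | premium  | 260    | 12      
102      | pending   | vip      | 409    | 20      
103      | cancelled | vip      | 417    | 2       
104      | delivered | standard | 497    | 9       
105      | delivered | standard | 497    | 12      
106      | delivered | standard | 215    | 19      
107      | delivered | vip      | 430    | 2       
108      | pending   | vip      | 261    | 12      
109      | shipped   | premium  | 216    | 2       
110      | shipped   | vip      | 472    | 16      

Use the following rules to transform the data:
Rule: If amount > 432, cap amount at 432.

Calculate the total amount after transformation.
3504

Step 1: 3 records have amount > 432
Step 2: These records originally summed to 1466
Step 3: After capping: 3 × 432 = 1296
Step 4: Unaffected records sum: 2208
Step 5: Final sum = 1296 + 2208 = 3504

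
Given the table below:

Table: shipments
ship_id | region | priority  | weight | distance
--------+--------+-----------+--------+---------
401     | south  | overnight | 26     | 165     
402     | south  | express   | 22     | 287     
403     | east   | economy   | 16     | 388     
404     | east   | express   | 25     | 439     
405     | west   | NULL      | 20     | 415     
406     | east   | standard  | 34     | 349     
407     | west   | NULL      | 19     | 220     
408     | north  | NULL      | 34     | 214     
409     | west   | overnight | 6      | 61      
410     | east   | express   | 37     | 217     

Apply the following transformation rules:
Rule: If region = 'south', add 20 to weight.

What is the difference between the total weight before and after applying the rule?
40

Step 1: Original sum of weight = 239
Step 2: 2 records have region = 'south'
Step 3: Each affected record changes by 20
Step 4: Total change = 2 × 20 = 40
Step 5: New sum = 239 + 40 = 279
Step 6: Difference = |279 - 239| = 40
        (Sum increased by 40)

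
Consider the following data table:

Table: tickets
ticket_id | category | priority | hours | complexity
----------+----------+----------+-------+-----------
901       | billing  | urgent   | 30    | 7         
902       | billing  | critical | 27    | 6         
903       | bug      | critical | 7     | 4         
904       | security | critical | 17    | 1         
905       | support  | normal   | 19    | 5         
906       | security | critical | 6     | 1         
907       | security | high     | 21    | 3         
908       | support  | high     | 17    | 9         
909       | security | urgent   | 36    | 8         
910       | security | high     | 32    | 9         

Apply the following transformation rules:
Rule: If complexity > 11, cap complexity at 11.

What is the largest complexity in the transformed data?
9

Step 1: Original maximum complexity = 9
Step 2: Check cap of 11 against maximum
Step 3: No records exceed the cap (max 9 <= cap 11), so no capping applies
Step 4: Maximum after transformation = 9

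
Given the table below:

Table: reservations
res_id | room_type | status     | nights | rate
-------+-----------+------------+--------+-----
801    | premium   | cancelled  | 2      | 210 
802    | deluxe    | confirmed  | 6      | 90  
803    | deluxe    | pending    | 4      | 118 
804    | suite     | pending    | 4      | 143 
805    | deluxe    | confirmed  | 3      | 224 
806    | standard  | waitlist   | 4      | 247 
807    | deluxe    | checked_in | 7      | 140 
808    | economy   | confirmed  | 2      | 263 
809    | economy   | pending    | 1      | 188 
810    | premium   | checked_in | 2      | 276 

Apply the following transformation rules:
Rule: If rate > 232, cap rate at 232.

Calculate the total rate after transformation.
1809

Step 1: 3 records have rate > 232
Step 2: These records originally summed to 786
Step 3: After capping: 3 × 232 = 696
Step 4: Unaffected records sum: 1113
Step 5: Final sum = 696 + 1113 = 1809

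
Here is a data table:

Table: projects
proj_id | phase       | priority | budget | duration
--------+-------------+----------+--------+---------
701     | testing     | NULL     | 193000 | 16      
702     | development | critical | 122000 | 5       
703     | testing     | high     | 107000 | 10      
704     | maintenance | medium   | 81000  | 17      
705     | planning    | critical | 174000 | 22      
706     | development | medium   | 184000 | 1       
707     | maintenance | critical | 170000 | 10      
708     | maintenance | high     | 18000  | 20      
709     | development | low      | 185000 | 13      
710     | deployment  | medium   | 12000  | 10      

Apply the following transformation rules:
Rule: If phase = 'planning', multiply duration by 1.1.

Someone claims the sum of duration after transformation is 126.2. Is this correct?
Yes, the result is correct.

Step 1: Calculate the correct sum after transformation
Step 2: Apply multiplier 1.1 to records where phase = 'planning'
Step 3: Correct result = 126.2
Step 4: Claimed result = 126.2
Step 5: 126.2 = 126.2 ✓
Conclusion: The claimed result is correct.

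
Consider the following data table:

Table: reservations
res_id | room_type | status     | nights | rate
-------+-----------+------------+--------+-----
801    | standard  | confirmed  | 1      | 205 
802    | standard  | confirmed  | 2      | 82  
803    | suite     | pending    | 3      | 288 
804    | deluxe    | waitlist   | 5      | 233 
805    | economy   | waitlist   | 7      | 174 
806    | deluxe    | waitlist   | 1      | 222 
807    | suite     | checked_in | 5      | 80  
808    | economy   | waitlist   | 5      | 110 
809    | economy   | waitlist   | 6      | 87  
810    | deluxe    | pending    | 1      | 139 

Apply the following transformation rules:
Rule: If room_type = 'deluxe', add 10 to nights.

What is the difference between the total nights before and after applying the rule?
30

Step 1: Original sum of nights = 36
Step 2: 3 records have room_type = 'deluxe'
Step 3: Each affected record changes by 10
Step 4: Total change = 3 × 10 = 30
Step 5: New sum = 36 + 30 = 66
Step 6: Difference = |66 - 36| = 30
        (Sum increased by 30)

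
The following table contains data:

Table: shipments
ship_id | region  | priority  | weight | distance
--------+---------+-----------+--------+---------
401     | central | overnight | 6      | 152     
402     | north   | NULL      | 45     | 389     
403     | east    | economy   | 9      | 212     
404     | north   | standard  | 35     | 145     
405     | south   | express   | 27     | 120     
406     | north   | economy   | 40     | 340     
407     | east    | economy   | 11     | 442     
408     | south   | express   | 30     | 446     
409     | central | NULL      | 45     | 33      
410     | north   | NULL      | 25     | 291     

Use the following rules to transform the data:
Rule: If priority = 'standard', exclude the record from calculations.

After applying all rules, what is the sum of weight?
238

Step 1: Identify records where priority = 'standard'
Step 2: The excluded records sum to 35
Step 3: Original total weight = 273
Step 4: Remaining total = 273 - 35 = 238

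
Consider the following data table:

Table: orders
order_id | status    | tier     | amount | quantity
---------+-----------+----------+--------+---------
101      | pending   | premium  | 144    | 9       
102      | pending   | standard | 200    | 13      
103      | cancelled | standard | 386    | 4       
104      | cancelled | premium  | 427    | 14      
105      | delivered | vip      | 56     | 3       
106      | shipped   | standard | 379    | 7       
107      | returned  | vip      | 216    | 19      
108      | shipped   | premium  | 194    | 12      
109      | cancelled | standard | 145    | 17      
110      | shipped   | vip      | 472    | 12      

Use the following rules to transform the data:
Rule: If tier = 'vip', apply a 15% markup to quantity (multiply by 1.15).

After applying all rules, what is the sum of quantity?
115.1

Step 1: Records with tier = 'vip' have total quantity = 34
Step 2: Apply multiplier: 34 × 1.15 = 39.1
Step 3: Other records total: 76
Step 4: Final sum = 39.1 + 76 = 115.1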